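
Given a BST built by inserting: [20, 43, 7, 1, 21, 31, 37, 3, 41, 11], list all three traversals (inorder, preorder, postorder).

Tree insertion order: [20, 43, 7, 1, 21, 31, 37, 3, 41, 11]
Tree (level-order array): [20, 7, 43, 1, 11, 21, None, None, 3, None, None, None, 31, None, None, None, 37, None, 41]
Inorder (L, root, R): [1, 3, 7, 11, 20, 21, 31, 37, 41, 43]
Preorder (root, L, R): [20, 7, 1, 3, 11, 43, 21, 31, 37, 41]
Postorder (L, R, root): [3, 1, 11, 7, 41, 37, 31, 21, 43, 20]


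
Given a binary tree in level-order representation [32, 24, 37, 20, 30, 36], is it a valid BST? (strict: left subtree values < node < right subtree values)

Level-order array: [32, 24, 37, 20, 30, 36]
Validate using subtree bounds (lo, hi): at each node, require lo < value < hi,
then recurse left with hi=value and right with lo=value.
Preorder trace (stopping at first violation):
  at node 32 with bounds (-inf, +inf): OK
  at node 24 with bounds (-inf, 32): OK
  at node 20 with bounds (-inf, 24): OK
  at node 30 with bounds (24, 32): OK
  at node 37 with bounds (32, +inf): OK
  at node 36 with bounds (32, 37): OK
No violation found at any node.
Result: Valid BST


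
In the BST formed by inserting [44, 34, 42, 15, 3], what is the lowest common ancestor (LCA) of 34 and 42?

Tree insertion order: [44, 34, 42, 15, 3]
Tree (level-order array): [44, 34, None, 15, 42, 3]
In a BST, the LCA of p=34, q=42 is the first node v on the
root-to-leaf path with p <= v <= q (go left if both < v, right if both > v).
Walk from root:
  at 44: both 34 and 42 < 44, go left
  at 34: 34 <= 34 <= 42, this is the LCA
LCA = 34


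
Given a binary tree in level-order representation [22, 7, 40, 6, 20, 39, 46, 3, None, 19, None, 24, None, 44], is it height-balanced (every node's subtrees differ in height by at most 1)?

Tree (level-order array): [22, 7, 40, 6, 20, 39, 46, 3, None, 19, None, 24, None, 44]
Definition: a tree is height-balanced if, at every node, |h(left) - h(right)| <= 1 (empty subtree has height -1).
Bottom-up per-node check:
  node 3: h_left=-1, h_right=-1, diff=0 [OK], height=0
  node 6: h_left=0, h_right=-1, diff=1 [OK], height=1
  node 19: h_left=-1, h_right=-1, diff=0 [OK], height=0
  node 20: h_left=0, h_right=-1, diff=1 [OK], height=1
  node 7: h_left=1, h_right=1, diff=0 [OK], height=2
  node 24: h_left=-1, h_right=-1, diff=0 [OK], height=0
  node 39: h_left=0, h_right=-1, diff=1 [OK], height=1
  node 44: h_left=-1, h_right=-1, diff=0 [OK], height=0
  node 46: h_left=0, h_right=-1, diff=1 [OK], height=1
  node 40: h_left=1, h_right=1, diff=0 [OK], height=2
  node 22: h_left=2, h_right=2, diff=0 [OK], height=3
All nodes satisfy the balance condition.
Result: Balanced


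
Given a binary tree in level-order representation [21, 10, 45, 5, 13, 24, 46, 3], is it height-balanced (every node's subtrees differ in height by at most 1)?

Tree (level-order array): [21, 10, 45, 5, 13, 24, 46, 3]
Definition: a tree is height-balanced if, at every node, |h(left) - h(right)| <= 1 (empty subtree has height -1).
Bottom-up per-node check:
  node 3: h_left=-1, h_right=-1, diff=0 [OK], height=0
  node 5: h_left=0, h_right=-1, diff=1 [OK], height=1
  node 13: h_left=-1, h_right=-1, diff=0 [OK], height=0
  node 10: h_left=1, h_right=0, diff=1 [OK], height=2
  node 24: h_left=-1, h_right=-1, diff=0 [OK], height=0
  node 46: h_left=-1, h_right=-1, diff=0 [OK], height=0
  node 45: h_left=0, h_right=0, diff=0 [OK], height=1
  node 21: h_left=2, h_right=1, diff=1 [OK], height=3
All nodes satisfy the balance condition.
Result: Balanced


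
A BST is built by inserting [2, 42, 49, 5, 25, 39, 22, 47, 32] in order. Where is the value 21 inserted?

Starting tree (level order): [2, None, 42, 5, 49, None, 25, 47, None, 22, 39, None, None, None, None, 32]
Insertion path: 2 -> 42 -> 5 -> 25 -> 22
Result: insert 21 as left child of 22
Final tree (level order): [2, None, 42, 5, 49, None, 25, 47, None, 22, 39, None, None, 21, None, 32]


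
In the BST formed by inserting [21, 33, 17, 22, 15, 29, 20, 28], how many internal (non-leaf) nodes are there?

Tree built from: [21, 33, 17, 22, 15, 29, 20, 28]
Tree (level-order array): [21, 17, 33, 15, 20, 22, None, None, None, None, None, None, 29, 28]
Rule: An internal node has at least one child.
Per-node child counts:
  node 21: 2 child(ren)
  node 17: 2 child(ren)
  node 15: 0 child(ren)
  node 20: 0 child(ren)
  node 33: 1 child(ren)
  node 22: 1 child(ren)
  node 29: 1 child(ren)
  node 28: 0 child(ren)
Matching nodes: [21, 17, 33, 22, 29]
Count of internal (non-leaf) nodes: 5


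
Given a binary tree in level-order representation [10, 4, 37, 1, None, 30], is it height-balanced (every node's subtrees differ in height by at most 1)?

Tree (level-order array): [10, 4, 37, 1, None, 30]
Definition: a tree is height-balanced if, at every node, |h(left) - h(right)| <= 1 (empty subtree has height -1).
Bottom-up per-node check:
  node 1: h_left=-1, h_right=-1, diff=0 [OK], height=0
  node 4: h_left=0, h_right=-1, diff=1 [OK], height=1
  node 30: h_left=-1, h_right=-1, diff=0 [OK], height=0
  node 37: h_left=0, h_right=-1, diff=1 [OK], height=1
  node 10: h_left=1, h_right=1, diff=0 [OK], height=2
All nodes satisfy the balance condition.
Result: Balanced


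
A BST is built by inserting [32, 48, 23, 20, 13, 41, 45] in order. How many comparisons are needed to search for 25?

Search path for 25: 32 -> 23
Found: False
Comparisons: 2


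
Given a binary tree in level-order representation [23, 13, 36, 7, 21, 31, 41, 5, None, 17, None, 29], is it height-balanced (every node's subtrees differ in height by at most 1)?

Tree (level-order array): [23, 13, 36, 7, 21, 31, 41, 5, None, 17, None, 29]
Definition: a tree is height-balanced if, at every node, |h(left) - h(right)| <= 1 (empty subtree has height -1).
Bottom-up per-node check:
  node 5: h_left=-1, h_right=-1, diff=0 [OK], height=0
  node 7: h_left=0, h_right=-1, diff=1 [OK], height=1
  node 17: h_left=-1, h_right=-1, diff=0 [OK], height=0
  node 21: h_left=0, h_right=-1, diff=1 [OK], height=1
  node 13: h_left=1, h_right=1, diff=0 [OK], height=2
  node 29: h_left=-1, h_right=-1, diff=0 [OK], height=0
  node 31: h_left=0, h_right=-1, diff=1 [OK], height=1
  node 41: h_left=-1, h_right=-1, diff=0 [OK], height=0
  node 36: h_left=1, h_right=0, diff=1 [OK], height=2
  node 23: h_left=2, h_right=2, diff=0 [OK], height=3
All nodes satisfy the balance condition.
Result: Balanced


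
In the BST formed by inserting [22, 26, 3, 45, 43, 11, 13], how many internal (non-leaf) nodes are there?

Tree built from: [22, 26, 3, 45, 43, 11, 13]
Tree (level-order array): [22, 3, 26, None, 11, None, 45, None, 13, 43]
Rule: An internal node has at least one child.
Per-node child counts:
  node 22: 2 child(ren)
  node 3: 1 child(ren)
  node 11: 1 child(ren)
  node 13: 0 child(ren)
  node 26: 1 child(ren)
  node 45: 1 child(ren)
  node 43: 0 child(ren)
Matching nodes: [22, 3, 11, 26, 45]
Count of internal (non-leaf) nodes: 5


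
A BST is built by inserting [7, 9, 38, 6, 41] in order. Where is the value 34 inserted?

Starting tree (level order): [7, 6, 9, None, None, None, 38, None, 41]
Insertion path: 7 -> 9 -> 38
Result: insert 34 as left child of 38
Final tree (level order): [7, 6, 9, None, None, None, 38, 34, 41]


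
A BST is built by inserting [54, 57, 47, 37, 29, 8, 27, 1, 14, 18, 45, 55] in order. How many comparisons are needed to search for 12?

Search path for 12: 54 -> 47 -> 37 -> 29 -> 8 -> 27 -> 14
Found: False
Comparisons: 7


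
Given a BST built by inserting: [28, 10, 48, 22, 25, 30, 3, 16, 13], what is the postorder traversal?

Tree insertion order: [28, 10, 48, 22, 25, 30, 3, 16, 13]
Tree (level-order array): [28, 10, 48, 3, 22, 30, None, None, None, 16, 25, None, None, 13]
Postorder traversal: [3, 13, 16, 25, 22, 10, 30, 48, 28]


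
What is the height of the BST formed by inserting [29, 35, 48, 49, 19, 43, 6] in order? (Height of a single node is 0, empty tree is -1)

Insertion order: [29, 35, 48, 49, 19, 43, 6]
Tree (level-order array): [29, 19, 35, 6, None, None, 48, None, None, 43, 49]
Compute height bottom-up (empty subtree = -1):
  height(6) = 1 + max(-1, -1) = 0
  height(19) = 1 + max(0, -1) = 1
  height(43) = 1 + max(-1, -1) = 0
  height(49) = 1 + max(-1, -1) = 0
  height(48) = 1 + max(0, 0) = 1
  height(35) = 1 + max(-1, 1) = 2
  height(29) = 1 + max(1, 2) = 3
Height = 3


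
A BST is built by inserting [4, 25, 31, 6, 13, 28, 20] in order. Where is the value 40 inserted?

Starting tree (level order): [4, None, 25, 6, 31, None, 13, 28, None, None, 20]
Insertion path: 4 -> 25 -> 31
Result: insert 40 as right child of 31
Final tree (level order): [4, None, 25, 6, 31, None, 13, 28, 40, None, 20]


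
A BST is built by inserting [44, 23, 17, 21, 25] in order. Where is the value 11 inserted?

Starting tree (level order): [44, 23, None, 17, 25, None, 21]
Insertion path: 44 -> 23 -> 17
Result: insert 11 as left child of 17
Final tree (level order): [44, 23, None, 17, 25, 11, 21]


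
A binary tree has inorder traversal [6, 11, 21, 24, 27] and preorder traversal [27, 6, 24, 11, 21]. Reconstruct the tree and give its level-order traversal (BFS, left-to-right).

Inorder:  [6, 11, 21, 24, 27]
Preorder: [27, 6, 24, 11, 21]
Algorithm: preorder visits root first, so consume preorder in order;
for each root, split the current inorder slice at that value into
left-subtree inorder and right-subtree inorder, then recurse.
Recursive splits:
  root=27; inorder splits into left=[6, 11, 21, 24], right=[]
  root=6; inorder splits into left=[], right=[11, 21, 24]
  root=24; inorder splits into left=[11, 21], right=[]
  root=11; inorder splits into left=[], right=[21]
  root=21; inorder splits into left=[], right=[]
Reconstructed level-order: [27, 6, 24, 11, 21]


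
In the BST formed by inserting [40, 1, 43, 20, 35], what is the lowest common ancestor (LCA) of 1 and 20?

Tree insertion order: [40, 1, 43, 20, 35]
Tree (level-order array): [40, 1, 43, None, 20, None, None, None, 35]
In a BST, the LCA of p=1, q=20 is the first node v on the
root-to-leaf path with p <= v <= q (go left if both < v, right if both > v).
Walk from root:
  at 40: both 1 and 20 < 40, go left
  at 1: 1 <= 1 <= 20, this is the LCA
LCA = 1


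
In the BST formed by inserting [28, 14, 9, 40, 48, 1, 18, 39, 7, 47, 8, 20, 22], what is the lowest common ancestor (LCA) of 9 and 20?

Tree insertion order: [28, 14, 9, 40, 48, 1, 18, 39, 7, 47, 8, 20, 22]
Tree (level-order array): [28, 14, 40, 9, 18, 39, 48, 1, None, None, 20, None, None, 47, None, None, 7, None, 22, None, None, None, 8]
In a BST, the LCA of p=9, q=20 is the first node v on the
root-to-leaf path with p <= v <= q (go left if both < v, right if both > v).
Walk from root:
  at 28: both 9 and 20 < 28, go left
  at 14: 9 <= 14 <= 20, this is the LCA
LCA = 14


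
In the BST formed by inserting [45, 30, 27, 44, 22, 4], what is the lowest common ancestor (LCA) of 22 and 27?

Tree insertion order: [45, 30, 27, 44, 22, 4]
Tree (level-order array): [45, 30, None, 27, 44, 22, None, None, None, 4]
In a BST, the LCA of p=22, q=27 is the first node v on the
root-to-leaf path with p <= v <= q (go left if both < v, right if both > v).
Walk from root:
  at 45: both 22 and 27 < 45, go left
  at 30: both 22 and 27 < 30, go left
  at 27: 22 <= 27 <= 27, this is the LCA
LCA = 27


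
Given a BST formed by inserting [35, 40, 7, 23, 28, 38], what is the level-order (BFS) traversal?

Tree insertion order: [35, 40, 7, 23, 28, 38]
Tree (level-order array): [35, 7, 40, None, 23, 38, None, None, 28]
BFS from the root, enqueuing left then right child of each popped node:
  queue [35] -> pop 35, enqueue [7, 40], visited so far: [35]
  queue [7, 40] -> pop 7, enqueue [23], visited so far: [35, 7]
  queue [40, 23] -> pop 40, enqueue [38], visited so far: [35, 7, 40]
  queue [23, 38] -> pop 23, enqueue [28], visited so far: [35, 7, 40, 23]
  queue [38, 28] -> pop 38, enqueue [none], visited so far: [35, 7, 40, 23, 38]
  queue [28] -> pop 28, enqueue [none], visited so far: [35, 7, 40, 23, 38, 28]
Result: [35, 7, 40, 23, 38, 28]


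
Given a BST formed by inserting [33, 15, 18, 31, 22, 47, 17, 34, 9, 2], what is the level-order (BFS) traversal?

Tree insertion order: [33, 15, 18, 31, 22, 47, 17, 34, 9, 2]
Tree (level-order array): [33, 15, 47, 9, 18, 34, None, 2, None, 17, 31, None, None, None, None, None, None, 22]
BFS from the root, enqueuing left then right child of each popped node:
  queue [33] -> pop 33, enqueue [15, 47], visited so far: [33]
  queue [15, 47] -> pop 15, enqueue [9, 18], visited so far: [33, 15]
  queue [47, 9, 18] -> pop 47, enqueue [34], visited so far: [33, 15, 47]
  queue [9, 18, 34] -> pop 9, enqueue [2], visited so far: [33, 15, 47, 9]
  queue [18, 34, 2] -> pop 18, enqueue [17, 31], visited so far: [33, 15, 47, 9, 18]
  queue [34, 2, 17, 31] -> pop 34, enqueue [none], visited so far: [33, 15, 47, 9, 18, 34]
  queue [2, 17, 31] -> pop 2, enqueue [none], visited so far: [33, 15, 47, 9, 18, 34, 2]
  queue [17, 31] -> pop 17, enqueue [none], visited so far: [33, 15, 47, 9, 18, 34, 2, 17]
  queue [31] -> pop 31, enqueue [22], visited so far: [33, 15, 47, 9, 18, 34, 2, 17, 31]
  queue [22] -> pop 22, enqueue [none], visited so far: [33, 15, 47, 9, 18, 34, 2, 17, 31, 22]
Result: [33, 15, 47, 9, 18, 34, 2, 17, 31, 22]


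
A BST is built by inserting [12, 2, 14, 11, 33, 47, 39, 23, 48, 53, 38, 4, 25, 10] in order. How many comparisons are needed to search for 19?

Search path for 19: 12 -> 14 -> 33 -> 23
Found: False
Comparisons: 4


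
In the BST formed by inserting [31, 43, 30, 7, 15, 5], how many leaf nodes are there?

Tree built from: [31, 43, 30, 7, 15, 5]
Tree (level-order array): [31, 30, 43, 7, None, None, None, 5, 15]
Rule: A leaf has 0 children.
Per-node child counts:
  node 31: 2 child(ren)
  node 30: 1 child(ren)
  node 7: 2 child(ren)
  node 5: 0 child(ren)
  node 15: 0 child(ren)
  node 43: 0 child(ren)
Matching nodes: [5, 15, 43]
Count of leaf nodes: 3


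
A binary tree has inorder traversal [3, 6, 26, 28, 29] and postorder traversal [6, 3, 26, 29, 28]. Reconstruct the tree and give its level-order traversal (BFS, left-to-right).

Inorder:   [3, 6, 26, 28, 29]
Postorder: [6, 3, 26, 29, 28]
Algorithm: postorder visits root last, so walk postorder right-to-left;
each value is the root of the current inorder slice — split it at that
value, recurse on the right subtree first, then the left.
Recursive splits:
  root=28; inorder splits into left=[3, 6, 26], right=[29]
  root=29; inorder splits into left=[], right=[]
  root=26; inorder splits into left=[3, 6], right=[]
  root=3; inorder splits into left=[], right=[6]
  root=6; inorder splits into left=[], right=[]
Reconstructed level-order: [28, 26, 29, 3, 6]


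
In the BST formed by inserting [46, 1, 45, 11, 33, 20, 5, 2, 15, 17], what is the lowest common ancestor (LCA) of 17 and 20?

Tree insertion order: [46, 1, 45, 11, 33, 20, 5, 2, 15, 17]
Tree (level-order array): [46, 1, None, None, 45, 11, None, 5, 33, 2, None, 20, None, None, None, 15, None, None, 17]
In a BST, the LCA of p=17, q=20 is the first node v on the
root-to-leaf path with p <= v <= q (go left if both < v, right if both > v).
Walk from root:
  at 46: both 17 and 20 < 46, go left
  at 1: both 17 and 20 > 1, go right
  at 45: both 17 and 20 < 45, go left
  at 11: both 17 and 20 > 11, go right
  at 33: both 17 and 20 < 33, go left
  at 20: 17 <= 20 <= 20, this is the LCA
LCA = 20


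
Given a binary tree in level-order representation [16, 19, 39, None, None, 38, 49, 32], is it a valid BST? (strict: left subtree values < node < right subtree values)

Level-order array: [16, 19, 39, None, None, 38, 49, 32]
Validate using subtree bounds (lo, hi): at each node, require lo < value < hi,
then recurse left with hi=value and right with lo=value.
Preorder trace (stopping at first violation):
  at node 16 with bounds (-inf, +inf): OK
  at node 19 with bounds (-inf, 16): VIOLATION
Node 19 violates its bound: not (-inf < 19 < 16).
Result: Not a valid BST


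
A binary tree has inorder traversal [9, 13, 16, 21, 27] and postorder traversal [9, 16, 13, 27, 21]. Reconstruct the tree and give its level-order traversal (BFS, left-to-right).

Inorder:   [9, 13, 16, 21, 27]
Postorder: [9, 16, 13, 27, 21]
Algorithm: postorder visits root last, so walk postorder right-to-left;
each value is the root of the current inorder slice — split it at that
value, recurse on the right subtree first, then the left.
Recursive splits:
  root=21; inorder splits into left=[9, 13, 16], right=[27]
  root=27; inorder splits into left=[], right=[]
  root=13; inorder splits into left=[9], right=[16]
  root=16; inorder splits into left=[], right=[]
  root=9; inorder splits into left=[], right=[]
Reconstructed level-order: [21, 13, 27, 9, 16]


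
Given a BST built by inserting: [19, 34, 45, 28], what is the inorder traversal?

Tree insertion order: [19, 34, 45, 28]
Tree (level-order array): [19, None, 34, 28, 45]
Inorder traversal: [19, 28, 34, 45]


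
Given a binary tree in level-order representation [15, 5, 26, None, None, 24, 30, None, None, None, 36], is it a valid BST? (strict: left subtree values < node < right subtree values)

Level-order array: [15, 5, 26, None, None, 24, 30, None, None, None, 36]
Validate using subtree bounds (lo, hi): at each node, require lo < value < hi,
then recurse left with hi=value and right with lo=value.
Preorder trace (stopping at first violation):
  at node 15 with bounds (-inf, +inf): OK
  at node 5 with bounds (-inf, 15): OK
  at node 26 with bounds (15, +inf): OK
  at node 24 with bounds (15, 26): OK
  at node 30 with bounds (26, +inf): OK
  at node 36 with bounds (30, +inf): OK
No violation found at any node.
Result: Valid BST


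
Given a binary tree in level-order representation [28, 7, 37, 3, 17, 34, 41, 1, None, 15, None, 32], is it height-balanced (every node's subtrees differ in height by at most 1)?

Tree (level-order array): [28, 7, 37, 3, 17, 34, 41, 1, None, 15, None, 32]
Definition: a tree is height-balanced if, at every node, |h(left) - h(right)| <= 1 (empty subtree has height -1).
Bottom-up per-node check:
  node 1: h_left=-1, h_right=-1, diff=0 [OK], height=0
  node 3: h_left=0, h_right=-1, diff=1 [OK], height=1
  node 15: h_left=-1, h_right=-1, diff=0 [OK], height=0
  node 17: h_left=0, h_right=-1, diff=1 [OK], height=1
  node 7: h_left=1, h_right=1, diff=0 [OK], height=2
  node 32: h_left=-1, h_right=-1, diff=0 [OK], height=0
  node 34: h_left=0, h_right=-1, diff=1 [OK], height=1
  node 41: h_left=-1, h_right=-1, diff=0 [OK], height=0
  node 37: h_left=1, h_right=0, diff=1 [OK], height=2
  node 28: h_left=2, h_right=2, diff=0 [OK], height=3
All nodes satisfy the balance condition.
Result: Balanced


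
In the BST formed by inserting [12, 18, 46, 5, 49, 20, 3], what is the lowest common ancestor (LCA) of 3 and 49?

Tree insertion order: [12, 18, 46, 5, 49, 20, 3]
Tree (level-order array): [12, 5, 18, 3, None, None, 46, None, None, 20, 49]
In a BST, the LCA of p=3, q=49 is the first node v on the
root-to-leaf path with p <= v <= q (go left if both < v, right if both > v).
Walk from root:
  at 12: 3 <= 12 <= 49, this is the LCA
LCA = 12


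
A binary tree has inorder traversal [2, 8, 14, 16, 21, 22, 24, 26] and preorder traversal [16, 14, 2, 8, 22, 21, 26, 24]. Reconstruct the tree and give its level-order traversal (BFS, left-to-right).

Inorder:  [2, 8, 14, 16, 21, 22, 24, 26]
Preorder: [16, 14, 2, 8, 22, 21, 26, 24]
Algorithm: preorder visits root first, so consume preorder in order;
for each root, split the current inorder slice at that value into
left-subtree inorder and right-subtree inorder, then recurse.
Recursive splits:
  root=16; inorder splits into left=[2, 8, 14], right=[21, 22, 24, 26]
  root=14; inorder splits into left=[2, 8], right=[]
  root=2; inorder splits into left=[], right=[8]
  root=8; inorder splits into left=[], right=[]
  root=22; inorder splits into left=[21], right=[24, 26]
  root=21; inorder splits into left=[], right=[]
  root=26; inorder splits into left=[24], right=[]
  root=24; inorder splits into left=[], right=[]
Reconstructed level-order: [16, 14, 22, 2, 21, 26, 8, 24]


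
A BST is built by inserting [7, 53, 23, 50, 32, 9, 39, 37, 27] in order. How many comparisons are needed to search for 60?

Search path for 60: 7 -> 53
Found: False
Comparisons: 2


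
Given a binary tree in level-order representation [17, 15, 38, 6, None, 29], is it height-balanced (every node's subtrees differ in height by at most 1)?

Tree (level-order array): [17, 15, 38, 6, None, 29]
Definition: a tree is height-balanced if, at every node, |h(left) - h(right)| <= 1 (empty subtree has height -1).
Bottom-up per-node check:
  node 6: h_left=-1, h_right=-1, diff=0 [OK], height=0
  node 15: h_left=0, h_right=-1, diff=1 [OK], height=1
  node 29: h_left=-1, h_right=-1, diff=0 [OK], height=0
  node 38: h_left=0, h_right=-1, diff=1 [OK], height=1
  node 17: h_left=1, h_right=1, diff=0 [OK], height=2
All nodes satisfy the balance condition.
Result: Balanced


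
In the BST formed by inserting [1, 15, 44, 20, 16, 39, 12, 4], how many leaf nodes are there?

Tree built from: [1, 15, 44, 20, 16, 39, 12, 4]
Tree (level-order array): [1, None, 15, 12, 44, 4, None, 20, None, None, None, 16, 39]
Rule: A leaf has 0 children.
Per-node child counts:
  node 1: 1 child(ren)
  node 15: 2 child(ren)
  node 12: 1 child(ren)
  node 4: 0 child(ren)
  node 44: 1 child(ren)
  node 20: 2 child(ren)
  node 16: 0 child(ren)
  node 39: 0 child(ren)
Matching nodes: [4, 16, 39]
Count of leaf nodes: 3


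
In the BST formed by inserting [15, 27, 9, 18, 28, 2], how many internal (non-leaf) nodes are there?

Tree built from: [15, 27, 9, 18, 28, 2]
Tree (level-order array): [15, 9, 27, 2, None, 18, 28]
Rule: An internal node has at least one child.
Per-node child counts:
  node 15: 2 child(ren)
  node 9: 1 child(ren)
  node 2: 0 child(ren)
  node 27: 2 child(ren)
  node 18: 0 child(ren)
  node 28: 0 child(ren)
Matching nodes: [15, 9, 27]
Count of internal (non-leaf) nodes: 3


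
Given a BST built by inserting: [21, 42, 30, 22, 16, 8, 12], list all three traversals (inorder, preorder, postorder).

Tree insertion order: [21, 42, 30, 22, 16, 8, 12]
Tree (level-order array): [21, 16, 42, 8, None, 30, None, None, 12, 22]
Inorder (L, root, R): [8, 12, 16, 21, 22, 30, 42]
Preorder (root, L, R): [21, 16, 8, 12, 42, 30, 22]
Postorder (L, R, root): [12, 8, 16, 22, 30, 42, 21]


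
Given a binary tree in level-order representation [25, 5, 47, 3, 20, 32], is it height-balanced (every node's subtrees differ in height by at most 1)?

Tree (level-order array): [25, 5, 47, 3, 20, 32]
Definition: a tree is height-balanced if, at every node, |h(left) - h(right)| <= 1 (empty subtree has height -1).
Bottom-up per-node check:
  node 3: h_left=-1, h_right=-1, diff=0 [OK], height=0
  node 20: h_left=-1, h_right=-1, diff=0 [OK], height=0
  node 5: h_left=0, h_right=0, diff=0 [OK], height=1
  node 32: h_left=-1, h_right=-1, diff=0 [OK], height=0
  node 47: h_left=0, h_right=-1, diff=1 [OK], height=1
  node 25: h_left=1, h_right=1, diff=0 [OK], height=2
All nodes satisfy the balance condition.
Result: Balanced


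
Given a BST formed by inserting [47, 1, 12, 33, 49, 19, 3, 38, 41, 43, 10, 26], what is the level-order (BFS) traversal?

Tree insertion order: [47, 1, 12, 33, 49, 19, 3, 38, 41, 43, 10, 26]
Tree (level-order array): [47, 1, 49, None, 12, None, None, 3, 33, None, 10, 19, 38, None, None, None, 26, None, 41, None, None, None, 43]
BFS from the root, enqueuing left then right child of each popped node:
  queue [47] -> pop 47, enqueue [1, 49], visited so far: [47]
  queue [1, 49] -> pop 1, enqueue [12], visited so far: [47, 1]
  queue [49, 12] -> pop 49, enqueue [none], visited so far: [47, 1, 49]
  queue [12] -> pop 12, enqueue [3, 33], visited so far: [47, 1, 49, 12]
  queue [3, 33] -> pop 3, enqueue [10], visited so far: [47, 1, 49, 12, 3]
  queue [33, 10] -> pop 33, enqueue [19, 38], visited so far: [47, 1, 49, 12, 3, 33]
  queue [10, 19, 38] -> pop 10, enqueue [none], visited so far: [47, 1, 49, 12, 3, 33, 10]
  queue [19, 38] -> pop 19, enqueue [26], visited so far: [47, 1, 49, 12, 3, 33, 10, 19]
  queue [38, 26] -> pop 38, enqueue [41], visited so far: [47, 1, 49, 12, 3, 33, 10, 19, 38]
  queue [26, 41] -> pop 26, enqueue [none], visited so far: [47, 1, 49, 12, 3, 33, 10, 19, 38, 26]
  queue [41] -> pop 41, enqueue [43], visited so far: [47, 1, 49, 12, 3, 33, 10, 19, 38, 26, 41]
  queue [43] -> pop 43, enqueue [none], visited so far: [47, 1, 49, 12, 3, 33, 10, 19, 38, 26, 41, 43]
Result: [47, 1, 49, 12, 3, 33, 10, 19, 38, 26, 41, 43]


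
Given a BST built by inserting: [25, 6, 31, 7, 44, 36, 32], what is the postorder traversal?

Tree insertion order: [25, 6, 31, 7, 44, 36, 32]
Tree (level-order array): [25, 6, 31, None, 7, None, 44, None, None, 36, None, 32]
Postorder traversal: [7, 6, 32, 36, 44, 31, 25]


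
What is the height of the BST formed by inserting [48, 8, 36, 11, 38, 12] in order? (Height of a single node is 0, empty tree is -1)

Insertion order: [48, 8, 36, 11, 38, 12]
Tree (level-order array): [48, 8, None, None, 36, 11, 38, None, 12]
Compute height bottom-up (empty subtree = -1):
  height(12) = 1 + max(-1, -1) = 0
  height(11) = 1 + max(-1, 0) = 1
  height(38) = 1 + max(-1, -1) = 0
  height(36) = 1 + max(1, 0) = 2
  height(8) = 1 + max(-1, 2) = 3
  height(48) = 1 + max(3, -1) = 4
Height = 4


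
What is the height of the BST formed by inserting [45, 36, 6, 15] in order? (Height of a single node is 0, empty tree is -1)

Insertion order: [45, 36, 6, 15]
Tree (level-order array): [45, 36, None, 6, None, None, 15]
Compute height bottom-up (empty subtree = -1):
  height(15) = 1 + max(-1, -1) = 0
  height(6) = 1 + max(-1, 0) = 1
  height(36) = 1 + max(1, -1) = 2
  height(45) = 1 + max(2, -1) = 3
Height = 3


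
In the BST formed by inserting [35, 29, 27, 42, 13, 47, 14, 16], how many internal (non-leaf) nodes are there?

Tree built from: [35, 29, 27, 42, 13, 47, 14, 16]
Tree (level-order array): [35, 29, 42, 27, None, None, 47, 13, None, None, None, None, 14, None, 16]
Rule: An internal node has at least one child.
Per-node child counts:
  node 35: 2 child(ren)
  node 29: 1 child(ren)
  node 27: 1 child(ren)
  node 13: 1 child(ren)
  node 14: 1 child(ren)
  node 16: 0 child(ren)
  node 42: 1 child(ren)
  node 47: 0 child(ren)
Matching nodes: [35, 29, 27, 13, 14, 42]
Count of internal (non-leaf) nodes: 6


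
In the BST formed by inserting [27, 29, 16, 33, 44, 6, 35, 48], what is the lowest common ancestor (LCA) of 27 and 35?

Tree insertion order: [27, 29, 16, 33, 44, 6, 35, 48]
Tree (level-order array): [27, 16, 29, 6, None, None, 33, None, None, None, 44, 35, 48]
In a BST, the LCA of p=27, q=35 is the first node v on the
root-to-leaf path with p <= v <= q (go left if both < v, right if both > v).
Walk from root:
  at 27: 27 <= 27 <= 35, this is the LCA
LCA = 27


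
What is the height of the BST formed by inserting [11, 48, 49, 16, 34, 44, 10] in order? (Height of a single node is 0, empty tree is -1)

Insertion order: [11, 48, 49, 16, 34, 44, 10]
Tree (level-order array): [11, 10, 48, None, None, 16, 49, None, 34, None, None, None, 44]
Compute height bottom-up (empty subtree = -1):
  height(10) = 1 + max(-1, -1) = 0
  height(44) = 1 + max(-1, -1) = 0
  height(34) = 1 + max(-1, 0) = 1
  height(16) = 1 + max(-1, 1) = 2
  height(49) = 1 + max(-1, -1) = 0
  height(48) = 1 + max(2, 0) = 3
  height(11) = 1 + max(0, 3) = 4
Height = 4


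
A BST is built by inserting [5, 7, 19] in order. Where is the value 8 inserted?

Starting tree (level order): [5, None, 7, None, 19]
Insertion path: 5 -> 7 -> 19
Result: insert 8 as left child of 19
Final tree (level order): [5, None, 7, None, 19, 8]


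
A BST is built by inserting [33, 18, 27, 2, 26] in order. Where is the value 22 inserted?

Starting tree (level order): [33, 18, None, 2, 27, None, None, 26]
Insertion path: 33 -> 18 -> 27 -> 26
Result: insert 22 as left child of 26
Final tree (level order): [33, 18, None, 2, 27, None, None, 26, None, 22]


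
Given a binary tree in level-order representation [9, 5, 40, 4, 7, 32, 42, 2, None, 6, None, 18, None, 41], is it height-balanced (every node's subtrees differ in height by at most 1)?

Tree (level-order array): [9, 5, 40, 4, 7, 32, 42, 2, None, 6, None, 18, None, 41]
Definition: a tree is height-balanced if, at every node, |h(left) - h(right)| <= 1 (empty subtree has height -1).
Bottom-up per-node check:
  node 2: h_left=-1, h_right=-1, diff=0 [OK], height=0
  node 4: h_left=0, h_right=-1, diff=1 [OK], height=1
  node 6: h_left=-1, h_right=-1, diff=0 [OK], height=0
  node 7: h_left=0, h_right=-1, diff=1 [OK], height=1
  node 5: h_left=1, h_right=1, diff=0 [OK], height=2
  node 18: h_left=-1, h_right=-1, diff=0 [OK], height=0
  node 32: h_left=0, h_right=-1, diff=1 [OK], height=1
  node 41: h_left=-1, h_right=-1, diff=0 [OK], height=0
  node 42: h_left=0, h_right=-1, diff=1 [OK], height=1
  node 40: h_left=1, h_right=1, diff=0 [OK], height=2
  node 9: h_left=2, h_right=2, diff=0 [OK], height=3
All nodes satisfy the balance condition.
Result: Balanced


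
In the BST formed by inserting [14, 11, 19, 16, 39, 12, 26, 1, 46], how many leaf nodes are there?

Tree built from: [14, 11, 19, 16, 39, 12, 26, 1, 46]
Tree (level-order array): [14, 11, 19, 1, 12, 16, 39, None, None, None, None, None, None, 26, 46]
Rule: A leaf has 0 children.
Per-node child counts:
  node 14: 2 child(ren)
  node 11: 2 child(ren)
  node 1: 0 child(ren)
  node 12: 0 child(ren)
  node 19: 2 child(ren)
  node 16: 0 child(ren)
  node 39: 2 child(ren)
  node 26: 0 child(ren)
  node 46: 0 child(ren)
Matching nodes: [1, 12, 16, 26, 46]
Count of leaf nodes: 5


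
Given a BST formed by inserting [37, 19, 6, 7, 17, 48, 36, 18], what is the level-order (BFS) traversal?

Tree insertion order: [37, 19, 6, 7, 17, 48, 36, 18]
Tree (level-order array): [37, 19, 48, 6, 36, None, None, None, 7, None, None, None, 17, None, 18]
BFS from the root, enqueuing left then right child of each popped node:
  queue [37] -> pop 37, enqueue [19, 48], visited so far: [37]
  queue [19, 48] -> pop 19, enqueue [6, 36], visited so far: [37, 19]
  queue [48, 6, 36] -> pop 48, enqueue [none], visited so far: [37, 19, 48]
  queue [6, 36] -> pop 6, enqueue [7], visited so far: [37, 19, 48, 6]
  queue [36, 7] -> pop 36, enqueue [none], visited so far: [37, 19, 48, 6, 36]
  queue [7] -> pop 7, enqueue [17], visited so far: [37, 19, 48, 6, 36, 7]
  queue [17] -> pop 17, enqueue [18], visited so far: [37, 19, 48, 6, 36, 7, 17]
  queue [18] -> pop 18, enqueue [none], visited so far: [37, 19, 48, 6, 36, 7, 17, 18]
Result: [37, 19, 48, 6, 36, 7, 17, 18]


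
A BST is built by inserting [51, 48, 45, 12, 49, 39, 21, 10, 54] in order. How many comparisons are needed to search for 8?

Search path for 8: 51 -> 48 -> 45 -> 12 -> 10
Found: False
Comparisons: 5


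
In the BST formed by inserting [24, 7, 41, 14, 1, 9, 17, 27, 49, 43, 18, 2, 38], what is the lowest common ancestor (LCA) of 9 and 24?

Tree insertion order: [24, 7, 41, 14, 1, 9, 17, 27, 49, 43, 18, 2, 38]
Tree (level-order array): [24, 7, 41, 1, 14, 27, 49, None, 2, 9, 17, None, 38, 43, None, None, None, None, None, None, 18]
In a BST, the LCA of p=9, q=24 is the first node v on the
root-to-leaf path with p <= v <= q (go left if both < v, right if both > v).
Walk from root:
  at 24: 9 <= 24 <= 24, this is the LCA
LCA = 24


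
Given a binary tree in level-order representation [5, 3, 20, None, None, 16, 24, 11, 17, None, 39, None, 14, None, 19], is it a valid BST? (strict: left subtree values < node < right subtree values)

Level-order array: [5, 3, 20, None, None, 16, 24, 11, 17, None, 39, None, 14, None, 19]
Validate using subtree bounds (lo, hi): at each node, require lo < value < hi,
then recurse left with hi=value and right with lo=value.
Preorder trace (stopping at first violation):
  at node 5 with bounds (-inf, +inf): OK
  at node 3 with bounds (-inf, 5): OK
  at node 20 with bounds (5, +inf): OK
  at node 16 with bounds (5, 20): OK
  at node 11 with bounds (5, 16): OK
  at node 14 with bounds (11, 16): OK
  at node 17 with bounds (16, 20): OK
  at node 19 with bounds (17, 20): OK
  at node 24 with bounds (20, +inf): OK
  at node 39 with bounds (24, +inf): OK
No violation found at any node.
Result: Valid BST


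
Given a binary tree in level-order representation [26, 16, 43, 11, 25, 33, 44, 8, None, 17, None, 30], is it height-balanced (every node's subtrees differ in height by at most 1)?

Tree (level-order array): [26, 16, 43, 11, 25, 33, 44, 8, None, 17, None, 30]
Definition: a tree is height-balanced if, at every node, |h(left) - h(right)| <= 1 (empty subtree has height -1).
Bottom-up per-node check:
  node 8: h_left=-1, h_right=-1, diff=0 [OK], height=0
  node 11: h_left=0, h_right=-1, diff=1 [OK], height=1
  node 17: h_left=-1, h_right=-1, diff=0 [OK], height=0
  node 25: h_left=0, h_right=-1, diff=1 [OK], height=1
  node 16: h_left=1, h_right=1, diff=0 [OK], height=2
  node 30: h_left=-1, h_right=-1, diff=0 [OK], height=0
  node 33: h_left=0, h_right=-1, diff=1 [OK], height=1
  node 44: h_left=-1, h_right=-1, diff=0 [OK], height=0
  node 43: h_left=1, h_right=0, diff=1 [OK], height=2
  node 26: h_left=2, h_right=2, diff=0 [OK], height=3
All nodes satisfy the balance condition.
Result: Balanced


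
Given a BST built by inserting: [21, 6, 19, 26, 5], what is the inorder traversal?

Tree insertion order: [21, 6, 19, 26, 5]
Tree (level-order array): [21, 6, 26, 5, 19]
Inorder traversal: [5, 6, 19, 21, 26]


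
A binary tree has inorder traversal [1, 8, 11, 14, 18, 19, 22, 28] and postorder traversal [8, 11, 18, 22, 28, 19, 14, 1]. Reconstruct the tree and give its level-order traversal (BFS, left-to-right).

Inorder:   [1, 8, 11, 14, 18, 19, 22, 28]
Postorder: [8, 11, 18, 22, 28, 19, 14, 1]
Algorithm: postorder visits root last, so walk postorder right-to-left;
each value is the root of the current inorder slice — split it at that
value, recurse on the right subtree first, then the left.
Recursive splits:
  root=1; inorder splits into left=[], right=[8, 11, 14, 18, 19, 22, 28]
  root=14; inorder splits into left=[8, 11], right=[18, 19, 22, 28]
  root=19; inorder splits into left=[18], right=[22, 28]
  root=28; inorder splits into left=[22], right=[]
  root=22; inorder splits into left=[], right=[]
  root=18; inorder splits into left=[], right=[]
  root=11; inorder splits into left=[8], right=[]
  root=8; inorder splits into left=[], right=[]
Reconstructed level-order: [1, 14, 11, 19, 8, 18, 28, 22]


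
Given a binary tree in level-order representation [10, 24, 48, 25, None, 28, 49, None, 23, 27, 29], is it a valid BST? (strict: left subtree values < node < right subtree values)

Level-order array: [10, 24, 48, 25, None, 28, 49, None, 23, 27, 29]
Validate using subtree bounds (lo, hi): at each node, require lo < value < hi,
then recurse left with hi=value and right with lo=value.
Preorder trace (stopping at first violation):
  at node 10 with bounds (-inf, +inf): OK
  at node 24 with bounds (-inf, 10): VIOLATION
Node 24 violates its bound: not (-inf < 24 < 10).
Result: Not a valid BST


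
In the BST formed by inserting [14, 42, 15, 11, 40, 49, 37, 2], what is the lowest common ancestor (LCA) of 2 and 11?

Tree insertion order: [14, 42, 15, 11, 40, 49, 37, 2]
Tree (level-order array): [14, 11, 42, 2, None, 15, 49, None, None, None, 40, None, None, 37]
In a BST, the LCA of p=2, q=11 is the first node v on the
root-to-leaf path with p <= v <= q (go left if both < v, right if both > v).
Walk from root:
  at 14: both 2 and 11 < 14, go left
  at 11: 2 <= 11 <= 11, this is the LCA
LCA = 11


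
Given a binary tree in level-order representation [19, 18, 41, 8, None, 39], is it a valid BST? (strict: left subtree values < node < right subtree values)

Level-order array: [19, 18, 41, 8, None, 39]
Validate using subtree bounds (lo, hi): at each node, require lo < value < hi,
then recurse left with hi=value and right with lo=value.
Preorder trace (stopping at first violation):
  at node 19 with bounds (-inf, +inf): OK
  at node 18 with bounds (-inf, 19): OK
  at node 8 with bounds (-inf, 18): OK
  at node 41 with bounds (19, +inf): OK
  at node 39 with bounds (19, 41): OK
No violation found at any node.
Result: Valid BST


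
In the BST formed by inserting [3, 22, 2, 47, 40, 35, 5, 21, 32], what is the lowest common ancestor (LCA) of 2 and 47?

Tree insertion order: [3, 22, 2, 47, 40, 35, 5, 21, 32]
Tree (level-order array): [3, 2, 22, None, None, 5, 47, None, 21, 40, None, None, None, 35, None, 32]
In a BST, the LCA of p=2, q=47 is the first node v on the
root-to-leaf path with p <= v <= q (go left if both < v, right if both > v).
Walk from root:
  at 3: 2 <= 3 <= 47, this is the LCA
LCA = 3


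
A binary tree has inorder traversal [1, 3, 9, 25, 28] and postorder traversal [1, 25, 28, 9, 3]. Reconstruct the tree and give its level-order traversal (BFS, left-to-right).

Inorder:   [1, 3, 9, 25, 28]
Postorder: [1, 25, 28, 9, 3]
Algorithm: postorder visits root last, so walk postorder right-to-left;
each value is the root of the current inorder slice — split it at that
value, recurse on the right subtree first, then the left.
Recursive splits:
  root=3; inorder splits into left=[1], right=[9, 25, 28]
  root=9; inorder splits into left=[], right=[25, 28]
  root=28; inorder splits into left=[25], right=[]
  root=25; inorder splits into left=[], right=[]
  root=1; inorder splits into left=[], right=[]
Reconstructed level-order: [3, 1, 9, 28, 25]


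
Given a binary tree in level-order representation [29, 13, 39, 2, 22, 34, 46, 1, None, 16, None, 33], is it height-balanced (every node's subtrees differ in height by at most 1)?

Tree (level-order array): [29, 13, 39, 2, 22, 34, 46, 1, None, 16, None, 33]
Definition: a tree is height-balanced if, at every node, |h(left) - h(right)| <= 1 (empty subtree has height -1).
Bottom-up per-node check:
  node 1: h_left=-1, h_right=-1, diff=0 [OK], height=0
  node 2: h_left=0, h_right=-1, diff=1 [OK], height=1
  node 16: h_left=-1, h_right=-1, diff=0 [OK], height=0
  node 22: h_left=0, h_right=-1, diff=1 [OK], height=1
  node 13: h_left=1, h_right=1, diff=0 [OK], height=2
  node 33: h_left=-1, h_right=-1, diff=0 [OK], height=0
  node 34: h_left=0, h_right=-1, diff=1 [OK], height=1
  node 46: h_left=-1, h_right=-1, diff=0 [OK], height=0
  node 39: h_left=1, h_right=0, diff=1 [OK], height=2
  node 29: h_left=2, h_right=2, diff=0 [OK], height=3
All nodes satisfy the balance condition.
Result: Balanced


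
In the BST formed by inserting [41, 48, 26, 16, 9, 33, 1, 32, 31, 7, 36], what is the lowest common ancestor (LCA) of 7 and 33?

Tree insertion order: [41, 48, 26, 16, 9, 33, 1, 32, 31, 7, 36]
Tree (level-order array): [41, 26, 48, 16, 33, None, None, 9, None, 32, 36, 1, None, 31, None, None, None, None, 7]
In a BST, the LCA of p=7, q=33 is the first node v on the
root-to-leaf path with p <= v <= q (go left if both < v, right if both > v).
Walk from root:
  at 41: both 7 and 33 < 41, go left
  at 26: 7 <= 26 <= 33, this is the LCA
LCA = 26


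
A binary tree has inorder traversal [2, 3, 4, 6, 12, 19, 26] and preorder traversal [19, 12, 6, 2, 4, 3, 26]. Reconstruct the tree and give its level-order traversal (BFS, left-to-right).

Inorder:  [2, 3, 4, 6, 12, 19, 26]
Preorder: [19, 12, 6, 2, 4, 3, 26]
Algorithm: preorder visits root first, so consume preorder in order;
for each root, split the current inorder slice at that value into
left-subtree inorder and right-subtree inorder, then recurse.
Recursive splits:
  root=19; inorder splits into left=[2, 3, 4, 6, 12], right=[26]
  root=12; inorder splits into left=[2, 3, 4, 6], right=[]
  root=6; inorder splits into left=[2, 3, 4], right=[]
  root=2; inorder splits into left=[], right=[3, 4]
  root=4; inorder splits into left=[3], right=[]
  root=3; inorder splits into left=[], right=[]
  root=26; inorder splits into left=[], right=[]
Reconstructed level-order: [19, 12, 26, 6, 2, 4, 3]


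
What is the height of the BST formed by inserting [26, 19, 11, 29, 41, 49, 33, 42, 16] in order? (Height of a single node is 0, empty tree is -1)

Insertion order: [26, 19, 11, 29, 41, 49, 33, 42, 16]
Tree (level-order array): [26, 19, 29, 11, None, None, 41, None, 16, 33, 49, None, None, None, None, 42]
Compute height bottom-up (empty subtree = -1):
  height(16) = 1 + max(-1, -1) = 0
  height(11) = 1 + max(-1, 0) = 1
  height(19) = 1 + max(1, -1) = 2
  height(33) = 1 + max(-1, -1) = 0
  height(42) = 1 + max(-1, -1) = 0
  height(49) = 1 + max(0, -1) = 1
  height(41) = 1 + max(0, 1) = 2
  height(29) = 1 + max(-1, 2) = 3
  height(26) = 1 + max(2, 3) = 4
Height = 4
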